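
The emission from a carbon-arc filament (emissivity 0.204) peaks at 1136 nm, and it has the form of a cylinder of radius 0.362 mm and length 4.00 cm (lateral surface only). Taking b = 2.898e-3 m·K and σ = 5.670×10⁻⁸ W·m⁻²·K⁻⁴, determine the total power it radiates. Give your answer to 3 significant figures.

Wien's law: T = b/λ_max = 2.898×10⁻³/1.136×10⁻⁶ = 2551.06 K.
Lateral area A = 2πrL = 2π×3.62×10⁻⁴×0.0400 = 9.09805×10⁻⁵ m².
Then P = εσAT⁴ = 0.204×5.670×10⁻⁸×9.09805×10⁻⁵×(2551.06)⁴ = 44.6 W.

P ≈ 44.6 W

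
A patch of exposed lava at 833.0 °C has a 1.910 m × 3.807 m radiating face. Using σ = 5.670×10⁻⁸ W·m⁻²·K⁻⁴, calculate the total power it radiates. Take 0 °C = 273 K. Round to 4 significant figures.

P ≈ 6.169×10⁵ W

T = 833.0 °C + 273 = 1106.0 K.
Area A = 1.910 × 3.807 = 7.27137 m².
P = σAT⁴ = 5.670×10⁻⁸ × 7.27137 × (1106.0)⁴ = 6.169×10⁵ W.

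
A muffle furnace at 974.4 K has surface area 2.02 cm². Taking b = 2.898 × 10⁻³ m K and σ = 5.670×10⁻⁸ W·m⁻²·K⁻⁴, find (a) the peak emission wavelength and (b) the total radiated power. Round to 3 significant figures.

(a) λ_max = b/T = 2.898×10⁻³/974.4 = 2.974×10⁻⁶ m = 2.97 μm.
Area A = 2.02 cm² = 2.02×10⁻⁴ m².
(b) P = σAT⁴ = 5.670×10⁻⁸×2.02×10⁻⁴×(974.4)⁴ = 10.3 W.

λ_max ≈ 2.97 μm; P ≈ 10.3 W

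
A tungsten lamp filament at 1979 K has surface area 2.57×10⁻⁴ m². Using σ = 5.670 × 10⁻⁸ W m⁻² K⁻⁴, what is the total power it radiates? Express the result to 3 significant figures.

P ≈ 224 W

Area A = 2.57×10⁻⁴ m².
P = σAT⁴ = 5.670×10⁻⁸ × 2.57×10⁻⁴ × (1979)⁴ = 224 W.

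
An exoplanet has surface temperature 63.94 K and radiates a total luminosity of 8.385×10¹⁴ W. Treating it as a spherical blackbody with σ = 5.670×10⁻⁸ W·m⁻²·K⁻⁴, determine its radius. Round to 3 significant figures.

L = 4πR²σT⁴ ⇒ R = √(L/(4πσT⁴)).
σT⁴ = 0.947706 W/m², so R = √(8.385×10¹⁴/(4π×0.947706)) = 8.39×10⁶ m.

R ≈ 8.39×10⁶ m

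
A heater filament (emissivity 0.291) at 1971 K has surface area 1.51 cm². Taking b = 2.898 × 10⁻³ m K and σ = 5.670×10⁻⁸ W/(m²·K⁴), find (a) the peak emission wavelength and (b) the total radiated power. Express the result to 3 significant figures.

(a) λ_max = b/T = 2.898×10⁻³/1971 = 1.470×10⁻⁶ m = 1.47 μm.
Area A = 1.51 cm² = 1.51×10⁻⁴ m².
(b) P = εσAT⁴ = 0.291×5.670×10⁻⁸×1.51×10⁻⁴×(1971)⁴ = 37.6 W.

λ_max ≈ 1.47 μm; P ≈ 37.6 W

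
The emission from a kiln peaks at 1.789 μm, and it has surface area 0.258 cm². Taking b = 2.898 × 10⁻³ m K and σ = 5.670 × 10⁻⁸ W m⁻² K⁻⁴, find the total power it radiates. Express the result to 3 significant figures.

P ≈ 10.1 W

Wien's law: T = b/λ_max = 2.898×10⁻³/1.789×10⁻⁶ = 1619.90 K.
Area A = 0.258 cm² = 2.58×10⁻⁵ m².
Then P = σAT⁴ = 5.670×10⁻⁸×2.58×10⁻⁵×(1619.90)⁴ = 10.1 W.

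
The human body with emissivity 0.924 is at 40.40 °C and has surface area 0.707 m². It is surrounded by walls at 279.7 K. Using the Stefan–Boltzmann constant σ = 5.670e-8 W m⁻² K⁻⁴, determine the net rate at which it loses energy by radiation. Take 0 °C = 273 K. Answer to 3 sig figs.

T = 40.40 °C + 273 = 313.40 K.
Area A = 0.707 m².
Net radiated power P_net = εσA(T⁴ − T₀⁴) = 0.924×5.670×10⁻⁸×0.707×(313.40⁴ − 279.7⁴).
T⁴ − T₀⁴ = 9.64708×10⁹ − 6.12026×10⁹ = 3.52682×10⁹ K⁴, so P_net = 131 W.

Net loss ≈ 131 W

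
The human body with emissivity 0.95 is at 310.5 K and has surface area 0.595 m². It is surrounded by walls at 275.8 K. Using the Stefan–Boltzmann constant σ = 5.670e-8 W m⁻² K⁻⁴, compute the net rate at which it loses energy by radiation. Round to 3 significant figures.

Area A = 0.595 m².
Net radiated power P_net = εσA(T⁴ − T₀⁴) = 0.95×5.670×10⁻⁸×0.595×(310.5⁴ − 275.8⁴).
T⁴ − T₀⁴ = 9.29494×10⁹ − 5.78598×10⁹ = 3.50896×10⁹ K⁴, so P_net = 112 W.

Net loss ≈ 112 W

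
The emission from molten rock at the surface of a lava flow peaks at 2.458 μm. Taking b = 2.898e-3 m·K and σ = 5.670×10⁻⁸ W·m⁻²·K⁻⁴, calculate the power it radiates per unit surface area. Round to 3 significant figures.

Wien's law: T = b/λ_max = 2.898×10⁻³/2.458×10⁻⁶ = 1179.01 K.
Then I = σT⁴ = 5.670×10⁻⁸×(1179.01)⁴ = 1.10×10⁵ W/m².

I ≈ 1.10×10⁵ W/m²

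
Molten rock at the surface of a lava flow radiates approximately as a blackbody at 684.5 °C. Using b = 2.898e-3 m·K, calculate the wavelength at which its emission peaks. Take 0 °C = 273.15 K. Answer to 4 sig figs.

λ_max ≈ 3.026 μm

T = 684.5 °C + 273.15 = 957.65 K.
Wien's displacement law: λ_max = b/T = (2.898×10⁻³ m·K)/(957.65 K) = 3.0262×10⁻⁶ m.
That is 3.026 μm, in the infrared range.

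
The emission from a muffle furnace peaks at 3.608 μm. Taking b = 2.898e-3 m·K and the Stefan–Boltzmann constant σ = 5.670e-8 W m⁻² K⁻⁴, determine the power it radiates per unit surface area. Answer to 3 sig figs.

Wien's law: T = b/λ_max = 2.898×10⁻³/3.608×10⁻⁶ = 803.215 K.
Then I = σT⁴ = 5.670×10⁻⁸×(803.215)⁴ = 2.36×10⁴ W/m².

I ≈ 2.36×10⁴ W/m²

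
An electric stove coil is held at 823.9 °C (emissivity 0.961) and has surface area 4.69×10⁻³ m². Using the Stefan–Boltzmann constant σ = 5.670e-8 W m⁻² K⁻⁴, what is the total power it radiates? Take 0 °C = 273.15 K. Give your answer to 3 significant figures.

T = 823.9 °C + 273.15 = 1097.05 K.
Area A = 4.69×10⁻³ m².
P = εσAT⁴ = 0.961 × 5.670×10⁻⁸ × 4.69×10⁻³ × (1097.05)⁴ = 370 W.

P ≈ 370 W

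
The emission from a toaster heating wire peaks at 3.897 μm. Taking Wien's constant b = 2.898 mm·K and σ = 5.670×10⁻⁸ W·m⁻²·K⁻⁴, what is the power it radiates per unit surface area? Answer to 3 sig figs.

I ≈ 1.73×10⁴ W/m²

Wien's law: T = b/λ_max = 2.898×10⁻³/3.897×10⁻⁶ = 743.649 K.
Then I = σT⁴ = 5.670×10⁻⁸×(743.649)⁴ = 1.73×10⁴ W/m².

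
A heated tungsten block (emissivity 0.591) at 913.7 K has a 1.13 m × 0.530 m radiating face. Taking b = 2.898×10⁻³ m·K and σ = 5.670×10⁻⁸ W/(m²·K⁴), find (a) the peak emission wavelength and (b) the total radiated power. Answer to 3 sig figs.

λ_max ≈ 3.17 μm; P ≈ 1.40×10⁴ W

(a) λ_max = b/T = 2.898×10⁻³/913.7 = 3.172×10⁻⁶ m = 3.17 μm.
Area A = 1.13 × 0.530 = 0.5989 m².
(b) P = εσAT⁴ = 0.591×5.670×10⁻⁸×0.5989×(913.7)⁴ = 1.40×10⁴ W.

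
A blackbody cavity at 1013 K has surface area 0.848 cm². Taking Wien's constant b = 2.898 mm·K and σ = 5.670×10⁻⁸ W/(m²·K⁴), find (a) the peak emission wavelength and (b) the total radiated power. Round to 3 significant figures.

λ_max ≈ 2.86×10³ nm; P ≈ 5.06 W

(a) λ_max = b/T = 2.898×10⁻³/1013 = 2.861×10⁻⁶ m = 2.86×10³ nm.
Area A = 0.848 cm² = 8.48×10⁻⁵ m².
(b) P = σAT⁴ = 5.670×10⁻⁸×8.48×10⁻⁵×(1013)⁴ = 5.06 W.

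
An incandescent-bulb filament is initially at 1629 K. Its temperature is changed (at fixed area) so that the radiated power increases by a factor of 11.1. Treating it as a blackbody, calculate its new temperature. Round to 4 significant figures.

P ∝ T⁴, so T₂/T₁ = (P₂/P₁)^(1/4) = (11.1)^(1/4) = 1.82529.
T₂ = 1629 × 1.82529 = 2973 K.

T₂ ≈ 2973 K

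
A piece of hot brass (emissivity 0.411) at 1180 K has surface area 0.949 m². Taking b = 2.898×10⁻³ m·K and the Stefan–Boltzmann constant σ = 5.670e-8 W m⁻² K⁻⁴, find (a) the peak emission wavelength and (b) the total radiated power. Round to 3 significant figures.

λ_max ≈ 2.46 μm; P ≈ 4.29×10⁴ W

(a) λ_max = b/T = 2.898×10⁻³/1180 = 2.456×10⁻⁶ m = 2.46 μm.
Area A = 0.949 m².
(b) P = εσAT⁴ = 0.411×5.670×10⁻⁸×0.949×(1180)⁴ = 4.29×10⁴ W.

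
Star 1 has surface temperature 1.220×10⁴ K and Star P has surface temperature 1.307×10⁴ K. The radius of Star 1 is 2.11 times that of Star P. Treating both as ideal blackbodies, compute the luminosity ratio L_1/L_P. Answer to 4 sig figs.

L_1/L_P ≈ 3.380

L ∝ R²T⁴, so L_1/L_P = (R_1/R_P)²(T_1/T_P)⁴ = (2.11)² × (1.220×10⁴/1.307×10⁴)⁴ = 4.4521 × 0.759166 = 3.380.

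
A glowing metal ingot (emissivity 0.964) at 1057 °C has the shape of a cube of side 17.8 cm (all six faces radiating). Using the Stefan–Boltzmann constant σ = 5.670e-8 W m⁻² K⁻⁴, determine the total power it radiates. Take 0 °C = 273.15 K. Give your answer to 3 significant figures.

P ≈ 3.25×10⁴ W

T = 1057 °C + 273.15 = 1330.15 K.
Area A = 6s² = 6×(0.178 m)² = 0.190104 m².
P = εσAT⁴ = 0.964 × 5.670×10⁻⁸ × 0.190104 × (1330.15)⁴ = 3.25×10⁴ W.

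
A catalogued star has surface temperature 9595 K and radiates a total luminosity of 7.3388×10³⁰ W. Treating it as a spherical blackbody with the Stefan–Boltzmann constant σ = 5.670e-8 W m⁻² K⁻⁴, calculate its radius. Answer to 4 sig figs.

L = 4πR²σT⁴ ⇒ R = √(L/(4πσT⁴)).
σT⁴ = 4.80577×10⁸ W/m², so R = √(7.3388×10³⁰/(4π×4.80577×10⁸)) = 3.486×10¹⁰ m.

R ≈ 3.486×10¹⁰ m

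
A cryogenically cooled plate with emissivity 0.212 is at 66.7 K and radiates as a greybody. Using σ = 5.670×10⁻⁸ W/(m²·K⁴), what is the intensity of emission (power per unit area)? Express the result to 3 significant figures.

I ≈ 0.238 W/m²

Stefan–Boltzmann: I = εσT⁴ = 0.212 × 5.670×10⁻⁸ × (66.7)⁴ = 0.238 W/m².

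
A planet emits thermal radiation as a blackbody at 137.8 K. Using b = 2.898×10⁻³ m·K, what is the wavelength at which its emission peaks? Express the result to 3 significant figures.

λ_max ≈ 21.0 μm

Wien's displacement law: λ_max = b/T = (2.898×10⁻³ m·K)/(137.8 K) = 2.103×10⁻⁵ m.
That is 21.0 μm, in the infrared range.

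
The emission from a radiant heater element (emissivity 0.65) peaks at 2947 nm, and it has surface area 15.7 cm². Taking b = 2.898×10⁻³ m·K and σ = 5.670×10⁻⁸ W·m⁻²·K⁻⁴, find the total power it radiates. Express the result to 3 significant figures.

Wien's law: T = b/λ_max = 2.898×10⁻³/2.947×10⁻⁶ = 983.373 K.
Area A = 15.7 cm² = 1.57×10⁻³ m².
Then P = εσAT⁴ = 0.65×5.670×10⁻⁸×1.57×10⁻³×(983.373)⁴ = 54.1 W.

P ≈ 54.1 W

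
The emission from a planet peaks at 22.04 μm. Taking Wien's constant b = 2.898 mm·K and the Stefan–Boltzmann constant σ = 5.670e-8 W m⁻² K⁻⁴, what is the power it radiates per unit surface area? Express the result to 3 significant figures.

I ≈ 16.9 W/m²

Wien's law: T = b/λ_max = 2.898×10⁻³/2.204×10⁻⁵ = 131.488 K.
Then I = σT⁴ = 5.670×10⁻⁸×(131.488)⁴ = 16.9 W/m².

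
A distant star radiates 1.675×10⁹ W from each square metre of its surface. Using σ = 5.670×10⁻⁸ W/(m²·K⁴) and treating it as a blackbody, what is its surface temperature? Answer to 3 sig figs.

I = σT⁴, so T = (I/σ)^(1/4) = (1.675×10⁹/(5.670×10⁻⁸))^(1/4) = 1.31×10⁴ K.

T ≈ 1.31×10⁴ K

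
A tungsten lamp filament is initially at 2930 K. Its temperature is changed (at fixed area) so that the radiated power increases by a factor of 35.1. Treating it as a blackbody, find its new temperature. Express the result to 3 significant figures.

T₂ ≈ 7.13×10³ K

P ∝ T⁴, so T₂/T₁ = (P₂/P₁)^(1/4) = (35.1)^(1/4) = 2.43403.
T₂ = 2930 × 2.43403 = 7.13×10³ K.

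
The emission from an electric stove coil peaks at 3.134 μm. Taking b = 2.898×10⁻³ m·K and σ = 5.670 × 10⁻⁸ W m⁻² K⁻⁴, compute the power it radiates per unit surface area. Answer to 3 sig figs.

I ≈ 4.15×10⁴ W/m²

Wien's law: T = b/λ_max = 2.898×10⁻³/3.134×10⁻⁶ = 924.697 K.
Then I = σT⁴ = 5.670×10⁻⁸×(924.697)⁴ = 4.15×10⁴ W/m².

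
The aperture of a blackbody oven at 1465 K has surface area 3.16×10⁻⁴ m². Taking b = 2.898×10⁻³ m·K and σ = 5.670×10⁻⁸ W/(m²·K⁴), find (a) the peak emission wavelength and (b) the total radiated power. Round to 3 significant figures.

λ_max ≈ 1.98×10³ nm; P ≈ 82.5 W

(a) λ_max = b/T = 2.898×10⁻³/1465 = 1.978×10⁻⁶ m = 1.98×10³ nm.
Area A = 3.16×10⁻⁴ m².
(b) P = σAT⁴ = 5.670×10⁻⁸×3.16×10⁻⁴×(1465)⁴ = 82.5 W.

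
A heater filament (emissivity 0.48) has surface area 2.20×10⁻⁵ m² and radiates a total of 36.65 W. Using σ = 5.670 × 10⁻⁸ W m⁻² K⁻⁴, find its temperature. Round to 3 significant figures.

Area A = 2.20×10⁻⁵ m².
P = εσAT⁴ ⇒ T = (P/(εσA))^(1/4) = (36.65/(0.48×5.670×10⁻⁸×2.20×10⁻⁵))^(1/4) = 2.80×10³ K.

T ≈ 2.80×10³ K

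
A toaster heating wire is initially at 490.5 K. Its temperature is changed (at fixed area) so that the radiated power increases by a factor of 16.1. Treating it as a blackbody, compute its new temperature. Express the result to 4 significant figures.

P ∝ T⁴, so T₂/T₁ = (P₂/P₁)^(1/4) = (16.1)^(1/4) = 2.00312.
T₂ = 490.5 × 2.00312 = 982.5 K.

T₂ ≈ 982.5 K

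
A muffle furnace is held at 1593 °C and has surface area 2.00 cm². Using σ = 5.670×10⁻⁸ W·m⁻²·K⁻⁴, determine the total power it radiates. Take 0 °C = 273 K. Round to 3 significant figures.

T = 1593 °C + 273 = 1866 K.
Area A = 2.00 cm² = 2.00×10⁻⁴ m².
P = σAT⁴ = 5.670×10⁻⁸ × 2.00×10⁻⁴ × (1866)⁴ = 137 W.

P ≈ 137 W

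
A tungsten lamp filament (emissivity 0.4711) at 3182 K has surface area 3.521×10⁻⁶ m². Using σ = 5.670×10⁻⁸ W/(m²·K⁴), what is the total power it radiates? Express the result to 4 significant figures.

Area A = 3.521×10⁻⁶ m².
P = εσAT⁴ = 0.4711 × 5.670×10⁻⁸ × 3.521×10⁻⁶ × (3182)⁴ = 9.642 W.

P ≈ 9.642 W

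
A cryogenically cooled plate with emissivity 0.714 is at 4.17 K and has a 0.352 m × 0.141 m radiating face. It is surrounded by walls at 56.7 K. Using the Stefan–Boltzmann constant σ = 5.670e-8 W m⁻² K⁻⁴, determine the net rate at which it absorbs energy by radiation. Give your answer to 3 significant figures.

Net gain ≈ 0.0208 W

Area A = 0.352 × 0.141 = 0.049632 m².
Net radiated power P_net = εσA(T⁴ − T₀⁴) = 0.714×5.670×10⁻⁸×0.049632×(4.17⁴ − 56.7⁴).
T⁴ − T₀⁴ = 302.374 − 1.03355×10⁷ = -1.03352×10⁷ K⁴, so P_net = -0.0208 W — negative, meaning a net gain of 0.0208 W.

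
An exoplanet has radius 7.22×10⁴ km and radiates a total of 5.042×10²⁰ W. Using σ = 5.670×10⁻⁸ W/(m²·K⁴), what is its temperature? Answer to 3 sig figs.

T ≈ 607 K

Surface area A = 4πR² = 4π(7.22×10⁷ m)² = 6.55065×10¹⁶ m².
P = σAT⁴ ⇒ T = (P/(σA))^(1/4) = (5.042×10²⁰/(5.670×10⁻⁸×6.55065×10¹⁶))^(1/4) = 607 K.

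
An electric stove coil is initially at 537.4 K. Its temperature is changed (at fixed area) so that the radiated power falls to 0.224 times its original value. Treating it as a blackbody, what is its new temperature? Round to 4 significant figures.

T₂ ≈ 369.7 K

P ∝ T⁴, so T₂/T₁ = (P₂/P₁)^(1/4) = (0.224)^(1/4) = 0.687958.
T₂ = 537.4 × 0.687958 = 369.7 K.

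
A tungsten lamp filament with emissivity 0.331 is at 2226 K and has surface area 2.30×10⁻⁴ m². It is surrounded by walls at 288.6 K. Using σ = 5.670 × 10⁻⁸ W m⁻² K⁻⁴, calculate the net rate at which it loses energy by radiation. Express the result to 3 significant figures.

Area A = 2.30×10⁻⁴ m².
Net radiated power P_net = εσA(T⁴ − T₀⁴) = 0.331×5.670×10⁻⁸×2.30×10⁻⁴×(2226⁴ − 288.6⁴).
T⁴ − T₀⁴ = 2.45528×10¹³ − 6.93722×10⁹ = 2.45459×10¹³ K⁴, so P_net = 106 W.

Net loss ≈ 106 W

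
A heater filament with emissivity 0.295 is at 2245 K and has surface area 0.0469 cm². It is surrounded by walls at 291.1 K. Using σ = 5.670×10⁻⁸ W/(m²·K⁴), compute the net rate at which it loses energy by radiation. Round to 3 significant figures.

Net loss ≈ 1.99 W

Area A = 0.0469 cm² = 4.69×10⁻⁶ m².
Net radiated power P_net = εσA(T⁴ − T₀⁴) = 0.295×5.670×10⁻⁸×4.69×10⁻⁶×(2245⁴ − 291.1⁴).
T⁴ − T₀⁴ = 2.54019×10¹³ − 7.18073×10⁹ = 2.53947×10¹³ K⁴, so P_net = 1.99 W.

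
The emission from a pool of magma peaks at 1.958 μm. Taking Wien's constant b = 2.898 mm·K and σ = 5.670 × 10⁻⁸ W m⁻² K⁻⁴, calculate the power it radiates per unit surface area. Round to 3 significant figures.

Wien's law: T = b/λ_max = 2.898×10⁻³/1.958×10⁻⁶ = 1480.08 K.
Then I = σT⁴ = 5.670×10⁻⁸×(1480.08)⁴ = 2.72×10⁵ W/m².

I ≈ 2.72×10⁵ W/m²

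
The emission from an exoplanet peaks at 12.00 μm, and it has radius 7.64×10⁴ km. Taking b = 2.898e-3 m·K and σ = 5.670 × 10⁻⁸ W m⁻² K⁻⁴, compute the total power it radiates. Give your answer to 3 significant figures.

P ≈ 1.41×10¹⁹ W

Wien's law: T = b/λ_max = 2.898×10⁻³/1.200×10⁻⁵ = 241.500 K.
Surface area A = 4πR² = 4π(7.64×10⁷ m)² = 7.33494×10¹⁶ m².
Then P = σAT⁴ = 5.670×10⁻⁸×7.33494×10¹⁶×(241.500)⁴ = 1.41×10¹⁹ W.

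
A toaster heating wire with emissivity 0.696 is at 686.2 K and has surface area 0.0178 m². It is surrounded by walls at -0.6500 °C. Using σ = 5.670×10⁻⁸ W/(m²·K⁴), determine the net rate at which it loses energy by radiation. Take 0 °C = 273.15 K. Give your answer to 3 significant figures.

Net loss ≈ 152 W

Surroundings: T = -0.6500 °C + 273.15 = 272.5000 K.
Area A = 0.0178 m².
Net radiated power P_net = εσA(T⁴ − T₀⁴) = 0.696×5.670×10⁻⁸×0.0178×(686.2⁴ − 272.5000⁴).
T⁴ − T₀⁴ = 2.21719×10¹¹ − 5.51399×10⁹ = 2.16205×10¹¹ K⁴, so P_net = 152 W.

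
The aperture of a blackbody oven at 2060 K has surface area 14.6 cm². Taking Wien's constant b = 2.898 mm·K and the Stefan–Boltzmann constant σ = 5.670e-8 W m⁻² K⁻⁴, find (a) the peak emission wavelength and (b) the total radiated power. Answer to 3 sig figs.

(a) λ_max = b/T = 2.898×10⁻³/2060 = 1.407×10⁻⁶ m = 1.41 μm.
Area A = 14.6 cm² = 1.46×10⁻³ m².
(b) P = σAT⁴ = 5.670×10⁻⁸×1.46×10⁻³×(2060)⁴ = 1.49×10³ W.

λ_max ≈ 1.41 μm; P ≈ 1.49×10³ W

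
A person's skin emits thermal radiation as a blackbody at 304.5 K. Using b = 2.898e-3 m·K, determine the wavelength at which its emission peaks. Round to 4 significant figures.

λ_max ≈ 9.517 μm

Wien's displacement law: λ_max = b/T = (2.898×10⁻³ m·K)/(304.5 K) = 9.5172×10⁻⁶ m.
That is 9.517 μm, in the infrared range.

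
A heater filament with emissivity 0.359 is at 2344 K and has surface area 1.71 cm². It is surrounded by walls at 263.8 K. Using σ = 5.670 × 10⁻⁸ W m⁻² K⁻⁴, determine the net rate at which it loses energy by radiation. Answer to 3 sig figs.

Net loss ≈ 105 W

Area A = 1.71 cm² = 1.71×10⁻⁴ m².
Net radiated power P_net = εσA(T⁴ − T₀⁴) = 0.359×5.670×10⁻⁸×1.71×10⁻⁴×(2344⁴ − 263.8⁴).
T⁴ − T₀⁴ = 3.01877×10¹³ − 4.84283×10⁹ = 3.01829×10¹³ K⁴, so P_net = 105 W.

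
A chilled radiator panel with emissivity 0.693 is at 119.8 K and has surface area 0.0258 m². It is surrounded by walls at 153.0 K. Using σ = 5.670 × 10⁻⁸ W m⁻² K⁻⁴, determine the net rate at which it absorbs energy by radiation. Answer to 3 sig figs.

Net gain ≈ 0.347 W

Area A = 0.0258 m².
Net radiated power P_net = εσA(T⁴ − T₀⁴) = 0.693×5.670×10⁻⁸×0.0258×(119.8⁴ − 153.0⁴).
T⁴ − T₀⁴ = 2.05981×10⁸ − 5.47981×10⁸ = -3.42000×10⁸ K⁴, so P_net = -0.347 W — negative, meaning a net gain of 0.347 W.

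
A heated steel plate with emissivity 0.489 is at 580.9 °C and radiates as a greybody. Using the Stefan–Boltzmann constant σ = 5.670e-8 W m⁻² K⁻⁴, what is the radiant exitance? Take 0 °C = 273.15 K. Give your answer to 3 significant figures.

I ≈ 1.48×10⁴ W/m²

T = 580.9 °C + 273.15 = 854.05 K.
Stefan–Boltzmann: I = εσT⁴ = 0.489 × 5.670×10⁻⁸ × (854.05)⁴ = 1.48×10⁴ W/m².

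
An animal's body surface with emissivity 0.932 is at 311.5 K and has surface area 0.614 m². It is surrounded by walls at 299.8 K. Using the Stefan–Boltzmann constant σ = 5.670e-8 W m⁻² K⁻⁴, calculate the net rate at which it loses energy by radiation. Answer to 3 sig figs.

Net loss ≈ 43.4 W

Area A = 0.614 m².
Net radiated power P_net = εσA(T⁴ − T₀⁴) = 0.932×5.670×10⁻⁸×0.614×(311.5⁴ − 299.8⁴).
T⁴ − T₀⁴ = 9.41526×10⁹ − 8.07842×10⁹ = 1.33684×10⁹ K⁴, so P_net = 43.4 W.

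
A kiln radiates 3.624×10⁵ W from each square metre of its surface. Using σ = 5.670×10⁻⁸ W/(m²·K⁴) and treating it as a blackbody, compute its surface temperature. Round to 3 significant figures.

I = σT⁴, so T = (I/σ)^(1/4) = (3.624×10⁵/(5.670×10⁻⁸))^(1/4) = 1.59×10³ K.

T ≈ 1.59×10³ K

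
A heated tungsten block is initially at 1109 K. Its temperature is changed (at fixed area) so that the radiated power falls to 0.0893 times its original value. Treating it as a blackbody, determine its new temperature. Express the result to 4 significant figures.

P ∝ T⁴, so T₂/T₁ = (P₂/P₁)^(1/4) = (0.0893)^(1/4) = 0.546654.
T₂ = 1109 × 0.546654 = 606.2 K.

T₂ ≈ 606.2 K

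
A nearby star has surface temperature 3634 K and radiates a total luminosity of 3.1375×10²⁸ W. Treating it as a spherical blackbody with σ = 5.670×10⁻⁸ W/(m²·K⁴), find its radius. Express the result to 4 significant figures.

R ≈ 1.589×10¹⁰ m

L = 4πR²σT⁴ ⇒ R = √(L/(4πσT⁴)).
σT⁴ = 9.88833×10⁶ W/m², so R = √(3.1375×10²⁸/(4π×9.88833×10⁶)) = 1.589×10¹⁰ m.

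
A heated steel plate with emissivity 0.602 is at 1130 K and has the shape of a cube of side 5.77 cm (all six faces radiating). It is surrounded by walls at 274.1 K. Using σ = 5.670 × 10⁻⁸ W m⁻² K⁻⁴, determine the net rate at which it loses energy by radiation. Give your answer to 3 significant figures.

Area A = 6s² = 6×(0.0577 m)² = 0.0199757 m².
Net radiated power P_net = εσA(T⁴ − T₀⁴) = 0.602×5.670×10⁻⁸×0.0199757×(1130⁴ − 274.1⁴).
T⁴ − T₀⁴ = 1.63047×10¹² − 5.64464×10⁹ = 1.62483×10¹² K⁴, so P_net = 1.11×10³ W.

Net loss ≈ 1.11×10³ W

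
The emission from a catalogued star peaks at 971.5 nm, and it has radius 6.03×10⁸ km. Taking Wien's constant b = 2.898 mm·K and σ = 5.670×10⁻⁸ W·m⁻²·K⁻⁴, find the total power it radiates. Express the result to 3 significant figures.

P ≈ 2.05×10³¹ W

Wien's law: T = b/λ_max = 2.898×10⁻³/9.715×10⁻⁷ = 2983.02 K.
Surface area A = 4πR² = 4π(6.03×10¹¹ m)² = 4.56925×10²⁴ m².
Then P = σAT⁴ = 5.670×10⁻⁸×4.56925×10²⁴×(2983.02)⁴ = 2.05×10³¹ W.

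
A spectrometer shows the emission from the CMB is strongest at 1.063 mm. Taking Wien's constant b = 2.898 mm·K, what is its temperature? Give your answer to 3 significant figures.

T ≈ 2.73 K

Wien's law gives T = b/λ_max = (2.898×10⁻³ m·K)/(1.063×10⁻³ m) = 2.73 K.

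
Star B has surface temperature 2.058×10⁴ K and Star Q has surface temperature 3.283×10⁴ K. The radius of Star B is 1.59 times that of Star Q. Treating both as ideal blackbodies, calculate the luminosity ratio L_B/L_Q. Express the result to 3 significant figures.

L ∝ R²T⁴, so L_B/L_Q = (R_B/R_Q)²(T_B/T_Q)⁴ = (1.59)² × (2.058×10⁴/3.283×10⁴)⁴ = 2.5281 × 0.154418 = 0.390.

L_B/L_Q ≈ 0.390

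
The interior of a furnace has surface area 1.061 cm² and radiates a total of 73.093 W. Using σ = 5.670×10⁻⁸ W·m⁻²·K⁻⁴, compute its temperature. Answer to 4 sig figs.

T ≈ 1867 K

Area A = 1.061 cm² = 1.061×10⁻⁴ m².
P = σAT⁴ ⇒ T = (P/(σA))^(1/4) = (73.093/(5.670×10⁻⁸×1.061×10⁻⁴))^(1/4) = 1867 K.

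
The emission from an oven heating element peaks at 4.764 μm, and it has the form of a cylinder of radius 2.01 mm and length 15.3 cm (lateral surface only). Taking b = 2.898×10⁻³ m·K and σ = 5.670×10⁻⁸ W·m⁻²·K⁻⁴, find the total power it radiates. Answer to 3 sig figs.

Wien's law: T = b/λ_max = 2.898×10⁻³/4.764×10⁻⁶ = 608.312 K.
Lateral area A = 2πrL = 2π×2.01×10⁻³×0.153 = 1.93227×10⁻³ m².
Then P = σAT⁴ = 5.670×10⁻⁸×1.93227×10⁻³×(608.312)⁴ = 15.0 W.

P ≈ 15.0 W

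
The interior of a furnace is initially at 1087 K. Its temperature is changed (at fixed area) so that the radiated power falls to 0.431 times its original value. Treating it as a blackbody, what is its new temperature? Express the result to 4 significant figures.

P ∝ T⁴, so T₂/T₁ = (P₂/P₁)^(1/4) = (0.431)^(1/4) = 0.810251.
T₂ = 1087 × 0.810251 = 880.7 K.

T₂ ≈ 880.7 K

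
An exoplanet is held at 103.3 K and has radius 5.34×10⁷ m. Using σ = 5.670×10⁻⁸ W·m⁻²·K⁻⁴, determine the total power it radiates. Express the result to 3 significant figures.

P ≈ 2.31×10¹⁷ W

Surface area A = 4πR² = 4π(5.34×10⁷ m)² = 3.58338×10¹⁶ m².
P = σAT⁴ = 5.670×10⁻⁸ × 3.58338×10¹⁶ × (103.3)⁴ = 2.31×10¹⁷ W.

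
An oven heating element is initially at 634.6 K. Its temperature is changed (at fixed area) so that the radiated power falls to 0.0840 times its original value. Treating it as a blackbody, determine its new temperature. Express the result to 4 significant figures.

T₂ ≈ 341.6 K

P ∝ T⁴, so T₂/T₁ = (P₂/P₁)^(1/4) = (0.0840)^(1/4) = 0.538356.
T₂ = 634.6 × 0.538356 = 341.6 K.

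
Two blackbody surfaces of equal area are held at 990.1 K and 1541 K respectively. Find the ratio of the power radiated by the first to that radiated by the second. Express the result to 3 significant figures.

P₁/P₂ ≈ 0.170

With equal areas, P₁/P₂ = (T₁/T₂)⁴ = (990.1/1541)⁴ = 0.170.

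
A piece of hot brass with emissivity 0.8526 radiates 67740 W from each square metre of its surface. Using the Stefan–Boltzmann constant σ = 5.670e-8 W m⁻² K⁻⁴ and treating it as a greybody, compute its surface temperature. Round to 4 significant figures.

I = εσT⁴, so T = (I/εσ)^(1/4) = (67740/(0.8526×5.670×10⁻⁸))^(1/4) = 1088 K.

T ≈ 1088 K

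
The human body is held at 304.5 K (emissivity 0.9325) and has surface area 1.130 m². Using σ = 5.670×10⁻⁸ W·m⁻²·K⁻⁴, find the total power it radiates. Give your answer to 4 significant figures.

Area A = 1.130 m².
P = εσAT⁴ = 0.9325 × 5.670×10⁻⁸ × 1.130 × (304.5)⁴ = 513.6 W.

P ≈ 513.6 W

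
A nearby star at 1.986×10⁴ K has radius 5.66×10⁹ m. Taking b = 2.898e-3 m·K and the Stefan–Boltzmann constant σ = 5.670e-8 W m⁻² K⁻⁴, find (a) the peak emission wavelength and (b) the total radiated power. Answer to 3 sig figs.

λ_max ≈ 146 nm; P ≈ 3.55×10³⁰ W

(a) λ_max = b/T = 2.898×10⁻³/1.986×10⁴ = 1.459×10⁻⁷ m = 146 nm.
Surface area A = 4πR² = 4π(5.66×10⁹ m)² = 4.02571×10²⁰ m².
(b) P = σAT⁴ = 5.670×10⁻⁸×4.02571×10²⁰×(1.986×10⁴)⁴ = 3.55×10³⁰ W.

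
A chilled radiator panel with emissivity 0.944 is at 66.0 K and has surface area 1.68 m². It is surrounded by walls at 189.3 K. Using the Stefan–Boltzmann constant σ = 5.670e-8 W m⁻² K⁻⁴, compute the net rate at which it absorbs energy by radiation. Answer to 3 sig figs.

Net gain ≈ 114 W

Area A = 1.68 m².
Net radiated power P_net = εσA(T⁴ − T₀⁴) = 0.944×5.670×10⁻⁸×1.68×(66.0⁴ − 189.3⁴).
T⁴ − T₀⁴ = 1.89747×10⁷ − 1.28411×10⁹ = -1.26514×10⁹ K⁴, so P_net = -114 W — negative, meaning a net gain of 114 W.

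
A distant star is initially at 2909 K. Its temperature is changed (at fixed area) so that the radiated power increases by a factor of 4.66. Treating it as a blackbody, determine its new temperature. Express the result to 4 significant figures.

P ∝ T⁴, so T₂/T₁ = (P₂/P₁)^(1/4) = (4.66)^(1/4) = 1.46925.
T₂ = 2909 × 1.46925 = 4274 K.

T₂ ≈ 4274 K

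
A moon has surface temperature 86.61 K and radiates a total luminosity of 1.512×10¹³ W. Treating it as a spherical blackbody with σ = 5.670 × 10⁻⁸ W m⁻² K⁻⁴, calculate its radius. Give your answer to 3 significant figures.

R ≈ 6.14×10⁵ m

L = 4πR²σT⁴ ⇒ R = √(L/(4πσT⁴)).
σT⁴ = 3.19047 W/m², so R = √(1.512×10¹³/(4π×3.19047)) = 6.14×10⁵ m.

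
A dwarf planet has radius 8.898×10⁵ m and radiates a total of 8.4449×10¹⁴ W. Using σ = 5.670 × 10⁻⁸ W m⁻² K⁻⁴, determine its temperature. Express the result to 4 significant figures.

T ≈ 196.7 K

Surface area A = 4πR² = 4π(8.898×10⁵ m)² = 9.94935×10¹² m².
P = σAT⁴ ⇒ T = (P/(σA))^(1/4) = (8.4449×10¹⁴/(5.670×10⁻⁸×9.94935×10¹²))^(1/4) = 196.7 K.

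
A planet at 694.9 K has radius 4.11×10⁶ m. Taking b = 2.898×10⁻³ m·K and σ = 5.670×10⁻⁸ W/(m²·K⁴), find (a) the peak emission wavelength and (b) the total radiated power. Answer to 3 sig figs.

λ_max ≈ 4.17 μm; P ≈ 2.81×10¹⁸ W

(a) λ_max = b/T = 2.898×10⁻³/694.9 = 4.170×10⁻⁶ m = 4.17 μm.
Surface area A = 4πR² = 4π(4.11×10⁶ m)² = 2.12272×10¹⁴ m².
(b) P = σAT⁴ = 5.670×10⁻⁸×2.12272×10¹⁴×(694.9)⁴ = 2.81×10¹⁸ W.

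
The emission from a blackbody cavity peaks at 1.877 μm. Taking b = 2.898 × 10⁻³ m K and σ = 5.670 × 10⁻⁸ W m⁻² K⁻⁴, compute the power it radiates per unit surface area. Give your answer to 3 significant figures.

Wien's law: T = b/λ_max = 2.898×10⁻³/1.877×10⁻⁶ = 1543.95 K.
Then I = σT⁴ = 5.670×10⁻⁸×(1543.95)⁴ = 3.22×10⁵ W/m².

I ≈ 3.22×10⁵ W/m²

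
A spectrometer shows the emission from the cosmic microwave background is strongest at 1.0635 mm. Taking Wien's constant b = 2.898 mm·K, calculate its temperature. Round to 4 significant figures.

Wien's law gives T = b/λ_max = (2.898×10⁻³ m·K)/(1.0635×10⁻³ m) = 2.725 K.

T ≈ 2.725 K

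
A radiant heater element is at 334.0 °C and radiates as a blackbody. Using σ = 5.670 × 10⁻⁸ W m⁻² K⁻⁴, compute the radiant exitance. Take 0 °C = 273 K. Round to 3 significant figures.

T = 334.0 °C + 273 = 607.0 K.
Stefan–Boltzmann: I = σT⁴ = 5.670×10⁻⁸ × (607.0)⁴ = 7.70×10³ W/m².

I ≈ 7.70×10³ W/m²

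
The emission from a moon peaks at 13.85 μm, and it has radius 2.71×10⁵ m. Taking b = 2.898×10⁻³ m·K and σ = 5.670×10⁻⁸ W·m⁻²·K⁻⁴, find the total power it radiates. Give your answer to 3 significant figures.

Wien's law: T = b/λ_max = 2.898×10⁻³/1.385×10⁻⁵ = 209.242 K.
Surface area A = 4πR² = 4π(2.71×10⁵ m)² = 9.22887×10¹¹ m².
Then P = σAT⁴ = 5.670×10⁻⁸×9.22887×10¹¹×(209.242)⁴ = 1.00×10¹⁴ W.

P ≈ 1.00×10¹⁴ W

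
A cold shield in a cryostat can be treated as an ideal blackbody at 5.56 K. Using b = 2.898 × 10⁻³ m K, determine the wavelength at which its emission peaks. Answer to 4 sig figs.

Wien's displacement law: λ_max = b/T = (2.898×10⁻³ m·K)/(5.56 K) = 5.2122×10⁻⁴ m.
That is 5.212×10⁻⁴ m, in the infrared range.

λ_max ≈ 5.212×10⁻⁴ m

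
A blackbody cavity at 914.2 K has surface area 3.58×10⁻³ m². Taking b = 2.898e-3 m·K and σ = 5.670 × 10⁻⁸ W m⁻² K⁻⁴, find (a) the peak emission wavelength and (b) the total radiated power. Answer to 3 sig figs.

λ_max ≈ 3.17 μm; P ≈ 142 W

(a) λ_max = b/T = 2.898×10⁻³/914.2 = 3.170×10⁻⁶ m = 3.17 μm.
Area A = 3.58×10⁻³ m².
(b) P = σAT⁴ = 5.670×10⁻⁸×3.58×10⁻³×(914.2)⁴ = 142 W.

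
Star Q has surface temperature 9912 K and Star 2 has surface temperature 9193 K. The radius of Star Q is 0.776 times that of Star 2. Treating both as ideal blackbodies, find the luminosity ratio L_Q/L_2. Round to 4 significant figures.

L ∝ R²T⁴, so L_Q/L_2 = (R_Q/R_2)²(T_Q/T_2)⁴ = (0.776)² × (9912/9193)⁴ = 0.602176 × 1.35150 = 0.8138.

L_Q/L_2 ≈ 0.8138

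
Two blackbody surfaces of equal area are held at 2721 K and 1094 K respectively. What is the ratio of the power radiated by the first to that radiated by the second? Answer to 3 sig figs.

With equal areas, P₁/P₂ = (T₁/T₂)⁴ = (2721/1094)⁴ = 38.3.

P₁/P₂ ≈ 38.3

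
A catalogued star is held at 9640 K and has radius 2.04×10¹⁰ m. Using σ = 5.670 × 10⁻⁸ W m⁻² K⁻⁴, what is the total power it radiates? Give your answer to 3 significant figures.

Surface area A = 4πR² = 4π(2.04×10¹⁰ m)² = 5.22962×10²¹ m².
P = σAT⁴ = 5.670×10⁻⁸ × 5.22962×10²¹ × (9640)⁴ = 2.56×10³⁰ W.

P ≈ 2.56×10³⁰ W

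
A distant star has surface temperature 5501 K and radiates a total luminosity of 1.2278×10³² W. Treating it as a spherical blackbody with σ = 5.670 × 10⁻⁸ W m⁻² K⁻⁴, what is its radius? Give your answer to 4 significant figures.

L = 4πR²σT⁴ ⇒ R = √(L/(4πσT⁴)).
σT⁴ = 5.19218×10⁷ W/m², so R = √(1.2278×10³²/(4π×5.19218×10⁷)) = 4.338×10¹¹ m.

R ≈ 4.338×10¹¹ m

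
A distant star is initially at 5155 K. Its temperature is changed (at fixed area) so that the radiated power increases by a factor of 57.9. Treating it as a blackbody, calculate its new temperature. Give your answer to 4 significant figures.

P ∝ T⁴, so T₂/T₁ = (P₂/P₁)^(1/4) = (57.9)^(1/4) = 2.75848.
T₂ = 5155 × 2.75848 = 1.422×10⁴ K.

T₂ ≈ 1.422×10⁴ K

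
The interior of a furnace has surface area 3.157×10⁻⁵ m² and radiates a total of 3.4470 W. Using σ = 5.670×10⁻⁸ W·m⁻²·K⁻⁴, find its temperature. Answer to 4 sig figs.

T ≈ 1178 K

Area A = 3.157×10⁻⁵ m².
P = σAT⁴ ⇒ T = (P/(σA))^(1/4) = (3.4470/(5.670×10⁻⁸×3.157×10⁻⁵))^(1/4) = 1178 K.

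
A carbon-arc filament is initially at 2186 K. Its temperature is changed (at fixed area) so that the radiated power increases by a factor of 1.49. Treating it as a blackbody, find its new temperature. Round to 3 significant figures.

P ∝ T⁴, so T₂/T₁ = (P₂/P₁)^(1/4) = (1.49)^(1/4) = 1.10483.
T₂ = 2186 × 1.10483 = 2.42×10³ K.

T₂ ≈ 2.42×10³ K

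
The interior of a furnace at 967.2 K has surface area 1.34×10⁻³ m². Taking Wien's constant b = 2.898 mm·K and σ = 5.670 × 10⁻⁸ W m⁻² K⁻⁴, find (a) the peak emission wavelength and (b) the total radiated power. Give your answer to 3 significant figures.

λ_max ≈ 3.00×10³ nm; P ≈ 66.5 W

(a) λ_max = b/T = 2.898×10⁻³/967.2 = 2.996×10⁻⁶ m = 3.00×10³ nm.
Area A = 1.34×10⁻³ m².
(b) P = σAT⁴ = 5.670×10⁻⁸×1.34×10⁻³×(967.2)⁴ = 66.5 W.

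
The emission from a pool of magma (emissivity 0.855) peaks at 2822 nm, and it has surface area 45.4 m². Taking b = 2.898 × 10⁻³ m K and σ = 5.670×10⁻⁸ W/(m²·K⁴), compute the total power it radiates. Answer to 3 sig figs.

P ≈ 2.45×10⁶ W

Wien's law: T = b/λ_max = 2.898×10⁻³/2.822×10⁻⁶ = 1026.93 K.
Area A = 45.4 m².
Then P = εσAT⁴ = 0.855×5.670×10⁻⁸×45.4×(1026.93)⁴ = 2.45×10⁶ W.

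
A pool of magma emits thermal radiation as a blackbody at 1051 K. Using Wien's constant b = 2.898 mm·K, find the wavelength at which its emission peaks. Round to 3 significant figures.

Wien's displacement law: λ_max = b/T = (2.898×10⁻³ m·K)/(1051 K) = 2.757×10⁻⁶ m.
That is 2.76×10³ nm, in the infrared range.

λ_max ≈ 2.76×10³ nm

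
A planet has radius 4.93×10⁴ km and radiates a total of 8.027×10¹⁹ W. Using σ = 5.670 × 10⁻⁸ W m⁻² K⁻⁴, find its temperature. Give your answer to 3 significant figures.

Surface area A = 4πR² = 4π(4.93×10⁷ m)² = 3.05424×10¹⁶ m².
P = σAT⁴ ⇒ T = (P/(σA))^(1/4) = (8.027×10¹⁹/(5.670×10⁻⁸×3.05424×10¹⁶))^(1/4) = 464 K.

T ≈ 464 K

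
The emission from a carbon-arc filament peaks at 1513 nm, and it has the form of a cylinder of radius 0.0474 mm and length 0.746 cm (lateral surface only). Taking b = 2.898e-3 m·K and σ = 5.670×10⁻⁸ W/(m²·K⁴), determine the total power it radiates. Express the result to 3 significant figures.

P ≈ 1.70 W

Wien's law: T = b/λ_max = 2.898×10⁻³/1.513×10⁻⁶ = 1915.40 K.
Lateral area A = 2πrL = 2π×4.74×10⁻⁵×7.46×10⁻³ = 2.22176×10⁻⁶ m².
Then P = σAT⁴ = 5.670×10⁻⁸×2.22176×10⁻⁶×(1915.40)⁴ = 1.70 W.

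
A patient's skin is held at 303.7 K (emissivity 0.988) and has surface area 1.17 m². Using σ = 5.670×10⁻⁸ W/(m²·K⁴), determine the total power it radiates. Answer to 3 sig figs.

Area A = 1.17 m².
P = εσAT⁴ = 0.988 × 5.670×10⁻⁸ × 1.17 × (303.7)⁴ = 558 W.

P ≈ 558 W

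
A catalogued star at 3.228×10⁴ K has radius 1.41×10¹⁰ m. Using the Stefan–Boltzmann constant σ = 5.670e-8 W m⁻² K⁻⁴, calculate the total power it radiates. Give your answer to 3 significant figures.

Surface area A = 4πR² = 4π(1.41×10¹⁰ m)² = 2.49832×10²¹ m².
P = σAT⁴ = 5.670×10⁻⁸ × 2.49832×10²¹ × (3.228×10⁴)⁴ = 1.54×10³² W.

P ≈ 1.54×10³² W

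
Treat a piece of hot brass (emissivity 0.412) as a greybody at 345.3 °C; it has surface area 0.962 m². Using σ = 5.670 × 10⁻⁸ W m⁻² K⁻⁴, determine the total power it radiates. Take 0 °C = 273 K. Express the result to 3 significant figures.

T = 345.3 °C + 273 = 618.3 K.
Area A = 0.962 m².
P = εσAT⁴ = 0.412 × 5.670×10⁻⁸ × 0.962 × (618.3)⁴ = 3.28×10³ W.

P ≈ 3.28×10³ W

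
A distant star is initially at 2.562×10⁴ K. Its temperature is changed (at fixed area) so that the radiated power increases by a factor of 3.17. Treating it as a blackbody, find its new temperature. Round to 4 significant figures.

T₂ ≈ 3.419×10⁴ K

P ∝ T⁴, so T₂/T₁ = (P₂/P₁)^(1/4) = (3.17)^(1/4) = 1.33433.
T₂ = 2.562×10⁴ × 1.33433 = 3.419×10⁴ K.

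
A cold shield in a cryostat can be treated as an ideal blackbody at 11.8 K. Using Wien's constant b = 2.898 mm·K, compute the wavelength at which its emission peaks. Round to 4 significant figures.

λ_max ≈ 245.6 μm

Wien's displacement law: λ_max = b/T = (2.898×10⁻³ m·K)/(11.8 K) = 2.4559×10⁻⁴ m.
That is 245.6 μm, in the infrared range.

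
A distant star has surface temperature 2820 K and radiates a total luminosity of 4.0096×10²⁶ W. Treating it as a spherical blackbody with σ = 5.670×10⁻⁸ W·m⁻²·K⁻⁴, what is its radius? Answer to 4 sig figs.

L = 4πR²σT⁴ ⇒ R = √(L/(4πσT⁴)).
σT⁴ = 3.58575×10⁶ W/m², so R = √(4.0096×10²⁶/(4π×3.58575×10⁶)) = 2.983×10⁹ m.

R ≈ 2.983×10⁹ m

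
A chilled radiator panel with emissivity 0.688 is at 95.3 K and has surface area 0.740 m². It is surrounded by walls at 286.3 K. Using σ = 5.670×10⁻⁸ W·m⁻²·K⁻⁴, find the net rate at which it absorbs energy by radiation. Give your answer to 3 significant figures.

Net gain ≈ 192 W

Area A = 0.740 m².
Net radiated power P_net = εσA(T⁴ − T₀⁴) = 0.688×5.670×10⁻⁸×0.740×(95.3⁴ − 286.3⁴).
T⁴ − T₀⁴ = 8.24844×10⁷ − 6.71870×10⁹ = -6.63622×10⁹ K⁴, so P_net = -192 W — negative, meaning a net gain of 192 W.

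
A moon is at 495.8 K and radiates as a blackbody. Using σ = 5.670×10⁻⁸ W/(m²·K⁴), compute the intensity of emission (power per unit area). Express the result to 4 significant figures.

Stefan–Boltzmann: I = σT⁴ = 5.670×10⁻⁸ × (495.8)⁴ = 3426 W/m².

I ≈ 3426 W/m²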